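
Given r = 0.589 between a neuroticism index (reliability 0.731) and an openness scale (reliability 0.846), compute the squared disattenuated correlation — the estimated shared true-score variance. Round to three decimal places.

Disattenuated r = 0.589 / √(0.731 × 0.846) = 0.589 / 0.7864 = 0.7490.
Shared true-score variance = 0.7490² = 0.5610 ≈ 0.561.

0.561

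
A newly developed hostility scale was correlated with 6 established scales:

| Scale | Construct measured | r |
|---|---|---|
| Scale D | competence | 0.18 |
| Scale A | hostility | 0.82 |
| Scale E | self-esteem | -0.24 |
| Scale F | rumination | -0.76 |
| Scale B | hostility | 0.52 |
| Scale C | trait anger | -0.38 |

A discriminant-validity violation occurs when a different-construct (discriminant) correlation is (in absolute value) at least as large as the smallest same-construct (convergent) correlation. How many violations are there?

1

Convergent (same construct = hostility): Scale A, Scale B.
Smallest convergent = 0.52. Discriminant |r|: 0.18, 0.24, 0.76, 0.38; count ≥ 0.52 → 1.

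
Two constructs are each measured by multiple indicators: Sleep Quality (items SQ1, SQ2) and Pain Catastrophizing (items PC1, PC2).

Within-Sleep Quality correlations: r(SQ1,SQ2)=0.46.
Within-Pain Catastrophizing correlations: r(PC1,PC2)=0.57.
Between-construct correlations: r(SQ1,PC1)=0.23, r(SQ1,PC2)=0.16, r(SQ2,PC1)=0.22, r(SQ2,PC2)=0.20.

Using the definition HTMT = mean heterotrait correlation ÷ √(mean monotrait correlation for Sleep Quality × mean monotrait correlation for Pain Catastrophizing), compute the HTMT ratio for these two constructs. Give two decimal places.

0.40

Mean between = 0.81/4 = 0.2025.
Mean within-SQ = 0.46/1 = 0.4600; mean within-PC = 0.57/1 = 0.5700.
Geometric mean = √(0.4600 × 0.5700) = 0.5121.
HTMT = 0.2025 / 0.5121 = 0.40.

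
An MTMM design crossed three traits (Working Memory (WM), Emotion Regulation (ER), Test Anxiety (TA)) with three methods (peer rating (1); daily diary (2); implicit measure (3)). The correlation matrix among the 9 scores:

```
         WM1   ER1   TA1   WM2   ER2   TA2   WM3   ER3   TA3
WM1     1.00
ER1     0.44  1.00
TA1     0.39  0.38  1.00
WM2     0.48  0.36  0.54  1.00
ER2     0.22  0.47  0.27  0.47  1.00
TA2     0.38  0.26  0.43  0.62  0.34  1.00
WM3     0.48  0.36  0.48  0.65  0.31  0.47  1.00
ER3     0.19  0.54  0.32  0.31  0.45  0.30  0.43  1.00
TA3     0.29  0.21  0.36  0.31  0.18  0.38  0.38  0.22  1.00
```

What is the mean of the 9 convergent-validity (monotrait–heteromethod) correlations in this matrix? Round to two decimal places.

Convergent values: 0.48, 0.48, 0.65, 0.47, 0.54, 0.45, 0.43, 0.36, 0.38; mean = 4.24/9 = 0.47.

0.47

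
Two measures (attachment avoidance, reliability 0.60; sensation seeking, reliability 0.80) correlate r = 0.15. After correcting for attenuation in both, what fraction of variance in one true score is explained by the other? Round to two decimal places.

Disattenuated r = 0.15 / √(0.60 × 0.80) = 0.15 / 0.6928 = 0.2165.
Shared true-score variance = 0.2165² = 0.0469 ≈ 0.05.

0.05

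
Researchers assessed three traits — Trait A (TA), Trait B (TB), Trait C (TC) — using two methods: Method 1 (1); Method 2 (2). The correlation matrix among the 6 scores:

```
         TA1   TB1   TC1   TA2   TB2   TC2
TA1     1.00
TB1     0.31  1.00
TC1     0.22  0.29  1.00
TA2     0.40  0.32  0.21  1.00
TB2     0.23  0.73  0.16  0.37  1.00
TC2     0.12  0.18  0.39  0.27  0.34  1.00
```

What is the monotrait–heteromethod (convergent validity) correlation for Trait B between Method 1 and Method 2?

0.73

Same trait (TB), different methods: r(TB1, TB2) = 0.73.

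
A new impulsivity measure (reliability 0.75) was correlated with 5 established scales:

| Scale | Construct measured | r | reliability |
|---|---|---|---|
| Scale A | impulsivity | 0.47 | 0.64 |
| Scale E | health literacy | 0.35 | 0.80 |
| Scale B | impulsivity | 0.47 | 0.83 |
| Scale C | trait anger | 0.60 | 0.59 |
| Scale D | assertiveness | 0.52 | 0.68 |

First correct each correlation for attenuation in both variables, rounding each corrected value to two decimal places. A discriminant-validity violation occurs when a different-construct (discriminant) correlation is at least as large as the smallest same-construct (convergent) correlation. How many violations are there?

2

Disattenuated r (r / √(r_scale · r_new)):
  Scale A (conv): 0.47 / √(0.64·0.75) = 0.68
  Scale E (disc): 0.35 / √(0.80·0.75) = 0.45
  Scale B (conv): 0.47 / √(0.83·0.75) = 0.60
  Scale C (disc): 0.60 / √(0.59·0.75) = 0.90
  Scale D (disc): 0.52 / √(0.68·0.75) = 0.73
Smallest convergent = 0.60. Discriminant values: 0.45, 0.90, 0.73; count ≥ 0.60 → 2.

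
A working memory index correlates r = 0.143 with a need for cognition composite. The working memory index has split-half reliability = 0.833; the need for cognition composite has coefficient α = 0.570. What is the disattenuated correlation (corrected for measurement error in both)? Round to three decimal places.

0.208

r_true = r_obs / √(r_xx · r_yy) = 0.143 / √(0.833 × 0.570) = 0.143 / √0.474810 = 0.143 / 0.6891 ≈ 0.208.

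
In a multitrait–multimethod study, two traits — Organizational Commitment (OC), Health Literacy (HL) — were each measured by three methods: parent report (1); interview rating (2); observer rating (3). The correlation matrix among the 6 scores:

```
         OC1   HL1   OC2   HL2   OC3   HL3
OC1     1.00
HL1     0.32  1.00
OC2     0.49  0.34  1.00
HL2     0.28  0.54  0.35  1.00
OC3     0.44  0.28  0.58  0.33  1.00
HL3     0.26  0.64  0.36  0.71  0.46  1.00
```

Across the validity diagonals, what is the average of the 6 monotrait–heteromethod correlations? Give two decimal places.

0.57

Convergent values: 0.49, 0.44, 0.58, 0.54, 0.64, 0.71; mean = 3.40/6 = 0.57.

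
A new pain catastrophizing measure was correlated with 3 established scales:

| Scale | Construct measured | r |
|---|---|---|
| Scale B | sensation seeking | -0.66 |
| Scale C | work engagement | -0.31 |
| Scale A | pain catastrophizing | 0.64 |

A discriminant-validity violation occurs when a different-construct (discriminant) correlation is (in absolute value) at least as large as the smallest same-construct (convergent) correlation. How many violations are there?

1

Convergent (same construct = pain catastrophizing): Scale A.
Smallest convergent = 0.64. Discriminant |r|: 0.66, 0.31; count ≥ 0.64 → 1.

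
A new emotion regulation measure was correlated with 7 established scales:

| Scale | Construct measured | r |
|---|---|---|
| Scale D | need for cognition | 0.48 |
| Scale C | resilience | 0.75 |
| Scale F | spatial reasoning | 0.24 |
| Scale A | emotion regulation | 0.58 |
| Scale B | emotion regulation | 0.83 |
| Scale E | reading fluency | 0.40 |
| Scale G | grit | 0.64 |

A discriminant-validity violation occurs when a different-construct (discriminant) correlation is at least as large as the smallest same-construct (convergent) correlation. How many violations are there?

2

Convergent (same construct = emotion regulation): Scale A, Scale B.
Smallest convergent = 0.58. Discriminant values: 0.48, 0.75, 0.24, 0.40, 0.64; count ≥ 0.58 → 2.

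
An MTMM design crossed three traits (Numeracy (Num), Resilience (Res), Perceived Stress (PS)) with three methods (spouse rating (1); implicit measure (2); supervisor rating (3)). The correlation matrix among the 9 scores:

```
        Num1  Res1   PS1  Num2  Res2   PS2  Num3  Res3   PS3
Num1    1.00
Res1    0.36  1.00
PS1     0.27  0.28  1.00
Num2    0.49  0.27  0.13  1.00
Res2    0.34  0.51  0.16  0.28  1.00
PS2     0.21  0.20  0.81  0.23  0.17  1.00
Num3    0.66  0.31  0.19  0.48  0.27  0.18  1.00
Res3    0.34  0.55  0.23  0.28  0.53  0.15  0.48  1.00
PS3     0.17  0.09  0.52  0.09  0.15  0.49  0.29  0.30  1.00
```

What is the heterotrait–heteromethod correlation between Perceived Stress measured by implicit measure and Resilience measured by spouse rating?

0.20

Different traits and methods: r(PS2, Res1) = 0.20.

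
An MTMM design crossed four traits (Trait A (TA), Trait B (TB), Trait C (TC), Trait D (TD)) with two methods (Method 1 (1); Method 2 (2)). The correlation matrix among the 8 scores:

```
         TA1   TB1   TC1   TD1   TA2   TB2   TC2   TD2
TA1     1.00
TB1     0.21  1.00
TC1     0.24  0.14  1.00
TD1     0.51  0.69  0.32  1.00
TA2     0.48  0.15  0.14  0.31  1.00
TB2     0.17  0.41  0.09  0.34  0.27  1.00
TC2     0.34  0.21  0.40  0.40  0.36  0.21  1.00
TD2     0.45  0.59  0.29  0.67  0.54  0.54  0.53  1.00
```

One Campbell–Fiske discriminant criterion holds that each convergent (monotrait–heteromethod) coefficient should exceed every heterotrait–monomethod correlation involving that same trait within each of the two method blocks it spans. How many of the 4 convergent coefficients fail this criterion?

4

Convergent coefficients and their comparison sets:
TA (methods 1·2): 0.48 vs {0.21, 0.27, 0.24, 0.36, 0.51, 0.54} → fail.
TB (methods 1·2): 0.41 vs {0.21, 0.27, 0.14, 0.21, 0.69, 0.54} → fail.
TC (methods 1·2): 0.40 vs {0.24, 0.36, 0.14, 0.21, 0.32, 0.53} → fail.
TD (methods 1·2): 0.67 vs {0.51, 0.54, 0.69, 0.54, 0.32, 0.53} → fail.
4 of 4 fail.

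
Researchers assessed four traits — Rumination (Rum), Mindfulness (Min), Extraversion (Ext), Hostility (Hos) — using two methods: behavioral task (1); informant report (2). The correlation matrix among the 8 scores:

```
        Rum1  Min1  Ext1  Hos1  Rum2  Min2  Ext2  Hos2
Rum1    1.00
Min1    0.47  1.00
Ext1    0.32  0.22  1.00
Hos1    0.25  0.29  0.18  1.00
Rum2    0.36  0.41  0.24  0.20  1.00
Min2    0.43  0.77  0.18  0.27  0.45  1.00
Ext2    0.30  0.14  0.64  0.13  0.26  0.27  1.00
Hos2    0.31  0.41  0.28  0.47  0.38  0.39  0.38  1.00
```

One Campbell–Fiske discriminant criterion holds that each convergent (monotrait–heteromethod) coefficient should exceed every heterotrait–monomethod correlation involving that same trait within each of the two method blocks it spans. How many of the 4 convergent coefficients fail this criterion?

1

Each convergent coefficient versus the relevant comparison correlations:
Rum (methods 1·2): 0.36 vs {0.47, 0.45, 0.32, 0.26, 0.25, 0.38} → fail.
Min (methods 1·2): 0.77 vs {0.47, 0.45, 0.22, 0.27, 0.29, 0.39} → pass.
Ext (methods 1·2): 0.64 vs {0.32, 0.26, 0.22, 0.27, 0.18, 0.38} → pass.
Hos (methods 1·2): 0.47 vs {0.25, 0.38, 0.29, 0.39, 0.18, 0.38} → pass.
1 of 4 fail.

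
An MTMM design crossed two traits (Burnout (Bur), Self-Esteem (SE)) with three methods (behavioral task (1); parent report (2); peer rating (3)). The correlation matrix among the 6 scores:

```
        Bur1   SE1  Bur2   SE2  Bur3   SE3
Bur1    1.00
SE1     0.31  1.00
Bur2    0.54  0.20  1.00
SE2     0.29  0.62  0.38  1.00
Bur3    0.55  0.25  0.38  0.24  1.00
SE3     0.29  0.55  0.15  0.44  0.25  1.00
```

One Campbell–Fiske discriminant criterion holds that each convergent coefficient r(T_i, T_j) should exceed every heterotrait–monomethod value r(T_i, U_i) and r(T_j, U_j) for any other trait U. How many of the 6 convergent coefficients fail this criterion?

Convergent coefficients and their comparison sets:
Bur (methods 1·2): 0.54 vs {0.31, 0.38} → pass.
Bur (methods 1·3): 0.55 vs {0.31, 0.25} → pass.
Bur (methods 2·3): 0.38 vs {0.38, 0.25} → fail.
SE (methods 1·2): 0.62 vs {0.31, 0.38} → pass.
SE (methods 1·3): 0.55 vs {0.31, 0.25} → pass.
SE (methods 2·3): 0.44 vs {0.38, 0.25} → pass.
1 of 6 fail.

1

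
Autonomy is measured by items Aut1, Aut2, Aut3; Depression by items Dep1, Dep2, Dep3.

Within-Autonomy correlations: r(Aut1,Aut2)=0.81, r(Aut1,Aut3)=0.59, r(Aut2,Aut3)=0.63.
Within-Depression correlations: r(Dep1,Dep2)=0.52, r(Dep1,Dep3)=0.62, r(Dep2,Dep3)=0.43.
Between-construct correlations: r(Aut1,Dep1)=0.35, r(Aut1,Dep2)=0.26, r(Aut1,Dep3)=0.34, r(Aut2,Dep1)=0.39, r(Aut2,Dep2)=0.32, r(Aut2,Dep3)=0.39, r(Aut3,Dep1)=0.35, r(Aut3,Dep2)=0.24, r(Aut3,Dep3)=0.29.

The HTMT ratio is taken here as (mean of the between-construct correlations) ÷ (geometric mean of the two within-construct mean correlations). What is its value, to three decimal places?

Between-construct mean = 2.93/9 = 0.3256.
Mean within-Aut = 2.03/3 = 0.6767; mean within-Dep = 1.57/3 = 0.5233.
Geometric mean = √(0.6767 × 0.5233) = 0.5951.
HTMT = 0.3256 / 0.5951 = 0.547.

0.547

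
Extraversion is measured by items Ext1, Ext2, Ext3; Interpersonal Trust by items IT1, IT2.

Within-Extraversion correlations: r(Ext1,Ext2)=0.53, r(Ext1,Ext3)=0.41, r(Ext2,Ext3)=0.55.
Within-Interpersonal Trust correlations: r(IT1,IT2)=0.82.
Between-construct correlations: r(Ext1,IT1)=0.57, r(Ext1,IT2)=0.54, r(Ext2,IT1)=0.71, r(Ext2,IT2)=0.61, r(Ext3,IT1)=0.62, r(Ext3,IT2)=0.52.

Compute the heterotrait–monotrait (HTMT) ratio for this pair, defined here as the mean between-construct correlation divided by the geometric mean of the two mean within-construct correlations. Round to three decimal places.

Mean between = 3.57/6 = 0.5950.
Mean within-Ext = 1.49/3 = 0.4967; mean within-IT = 0.82/1 = 0.8200.
Geometric mean = √(0.4967 × 0.8200) = 0.6382.
HTMT = 0.5950 / 0.6382 = 0.932.

0.932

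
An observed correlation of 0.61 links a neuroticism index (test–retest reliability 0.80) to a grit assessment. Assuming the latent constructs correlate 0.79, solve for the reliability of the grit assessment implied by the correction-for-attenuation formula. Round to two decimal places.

r_true = r_obs / √(r_xx · r_yy) ⇒ 0.79 = 0.61 / √(0.80 · r_yy).
√(0.80 · r_yy) = 0.61 / 0.79 = 0.7722; 0.80 · r_yy = 0.5963; r_yy = 0.5963 / 0.80 ≈ 0.75.

0.75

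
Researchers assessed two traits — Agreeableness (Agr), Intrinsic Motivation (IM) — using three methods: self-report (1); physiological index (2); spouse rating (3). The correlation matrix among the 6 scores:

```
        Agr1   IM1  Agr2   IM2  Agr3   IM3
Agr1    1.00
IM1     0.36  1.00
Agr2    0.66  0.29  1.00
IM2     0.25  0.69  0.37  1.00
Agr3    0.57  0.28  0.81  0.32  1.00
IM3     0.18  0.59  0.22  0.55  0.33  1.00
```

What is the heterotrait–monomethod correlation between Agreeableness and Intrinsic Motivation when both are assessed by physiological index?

Different traits, same method: r(Agr2, IM2) = 0.37.

0.37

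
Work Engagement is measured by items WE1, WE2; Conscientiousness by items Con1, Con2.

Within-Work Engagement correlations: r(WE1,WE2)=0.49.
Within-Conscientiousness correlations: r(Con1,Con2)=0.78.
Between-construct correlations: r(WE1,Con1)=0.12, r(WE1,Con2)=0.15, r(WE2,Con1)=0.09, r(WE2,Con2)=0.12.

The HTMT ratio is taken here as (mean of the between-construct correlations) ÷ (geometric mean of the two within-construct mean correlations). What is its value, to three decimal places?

Mean between = 0.48/4 = 0.1200.
Mean within-WE = 0.49/1 = 0.4900; mean within-Con = 0.78/1 = 0.7800.
Geometric mean = √(0.4900 × 0.7800) = 0.6182.
HTMT = 0.1200 / 0.6182 = 0.194.

0.194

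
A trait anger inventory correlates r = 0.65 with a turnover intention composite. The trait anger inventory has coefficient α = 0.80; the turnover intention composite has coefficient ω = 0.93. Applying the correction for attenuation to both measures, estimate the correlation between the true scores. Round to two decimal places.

0.75

r_true = r_obs / √(r_xx · r_yy) = 0.65 / √(0.80 × 0.93) = 0.65 / √0.7440 = 0.65 / 0.8626 ≈ 0.75.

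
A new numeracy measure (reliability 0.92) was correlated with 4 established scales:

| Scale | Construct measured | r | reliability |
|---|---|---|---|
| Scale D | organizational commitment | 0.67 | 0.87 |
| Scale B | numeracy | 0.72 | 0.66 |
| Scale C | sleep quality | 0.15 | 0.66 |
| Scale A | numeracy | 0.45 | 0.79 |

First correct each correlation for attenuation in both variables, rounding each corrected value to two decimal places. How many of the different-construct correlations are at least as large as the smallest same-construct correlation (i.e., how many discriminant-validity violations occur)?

Disattenuated r (r / √(r_scale · r_new)):
  Scale D (disc): 0.67 / √(0.87·0.92) = 0.75
  Scale B (conv): 0.72 / √(0.66·0.92) = 0.92
  Scale C (disc): 0.15 / √(0.66·0.92) = 0.19
  Scale A (conv): 0.45 / √(0.79·0.92) = 0.53
Smallest convergent = 0.53. Discriminant values: 0.75, 0.19; count ≥ 0.53 → 1.

1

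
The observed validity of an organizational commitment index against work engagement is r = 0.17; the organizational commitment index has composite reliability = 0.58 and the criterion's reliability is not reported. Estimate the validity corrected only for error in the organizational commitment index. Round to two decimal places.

0.22

Single correction: r_c = r_obs / √r_xx = 0.17 / √0.58 = 0.17 / 0.7616 ≈ 0.22.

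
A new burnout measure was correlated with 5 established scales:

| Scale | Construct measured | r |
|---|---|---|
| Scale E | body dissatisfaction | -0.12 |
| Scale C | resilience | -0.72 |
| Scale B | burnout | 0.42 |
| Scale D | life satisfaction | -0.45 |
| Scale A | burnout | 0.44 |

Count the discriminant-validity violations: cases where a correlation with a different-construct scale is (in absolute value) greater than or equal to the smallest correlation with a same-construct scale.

2

Convergent (same construct = burnout): Scale B, Scale A.
Smallest convergent = 0.42. Discriminant |r|: 0.12, 0.72, 0.45; count ≥ 0.42 → 2.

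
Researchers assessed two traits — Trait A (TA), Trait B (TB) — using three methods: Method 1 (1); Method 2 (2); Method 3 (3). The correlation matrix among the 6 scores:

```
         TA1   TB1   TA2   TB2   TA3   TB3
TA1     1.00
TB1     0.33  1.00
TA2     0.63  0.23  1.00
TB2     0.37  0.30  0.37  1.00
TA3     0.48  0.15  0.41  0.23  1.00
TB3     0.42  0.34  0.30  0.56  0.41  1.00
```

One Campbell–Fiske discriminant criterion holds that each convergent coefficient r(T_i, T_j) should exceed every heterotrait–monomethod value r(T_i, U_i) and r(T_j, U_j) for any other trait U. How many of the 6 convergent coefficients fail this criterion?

Checking each validity diagonal entry against its comparison values:
TA (methods 1·2): 0.63 vs {0.33, 0.37} → pass.
TA (methods 1·3): 0.48 vs {0.33, 0.41} → pass.
TA (methods 2·3): 0.41 vs {0.37, 0.41} → fail.
TB (methods 1·2): 0.30 vs {0.33, 0.37} → fail.
TB (methods 1·3): 0.34 vs {0.33, 0.41} → fail.
TB (methods 2·3): 0.56 vs {0.37, 0.41} → pass.
3 of 6 fail.

3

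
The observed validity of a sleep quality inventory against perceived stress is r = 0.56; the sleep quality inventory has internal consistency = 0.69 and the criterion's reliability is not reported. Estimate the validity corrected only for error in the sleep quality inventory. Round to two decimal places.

Single correction: r_c = r_obs / √r_xx = 0.56 / √0.69 = 0.56 / 0.8307 ≈ 0.67.

0.67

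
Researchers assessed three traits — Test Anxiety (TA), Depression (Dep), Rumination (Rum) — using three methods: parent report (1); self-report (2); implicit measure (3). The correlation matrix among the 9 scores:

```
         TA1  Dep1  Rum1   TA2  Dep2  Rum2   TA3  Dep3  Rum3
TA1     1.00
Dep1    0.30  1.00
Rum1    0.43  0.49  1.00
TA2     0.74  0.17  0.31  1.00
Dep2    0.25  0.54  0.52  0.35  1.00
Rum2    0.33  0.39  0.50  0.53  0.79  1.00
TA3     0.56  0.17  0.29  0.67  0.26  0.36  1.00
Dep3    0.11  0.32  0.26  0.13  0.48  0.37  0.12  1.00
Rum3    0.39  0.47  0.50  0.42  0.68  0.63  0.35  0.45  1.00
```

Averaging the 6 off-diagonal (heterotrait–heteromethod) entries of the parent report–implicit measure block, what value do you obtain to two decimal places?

0.28

HTHM values (method 1 × method 3): 0.11, 0.39, 0.17, 0.47, 0.29, 0.26; mean = 1.69/6 = 0.28.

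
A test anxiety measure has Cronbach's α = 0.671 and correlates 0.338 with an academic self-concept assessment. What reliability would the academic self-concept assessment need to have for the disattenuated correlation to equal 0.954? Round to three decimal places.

0.187

r_true = r_obs / √(r_xx · r_yy) ⇒ 0.954 = 0.338 / √(0.671 · r_yy).
√(0.671 · r_yy) = 0.338 / 0.954 = 0.3543; 0.671 · r_yy = 0.1255; r_yy = 0.1255 / 0.671 ≈ 0.187.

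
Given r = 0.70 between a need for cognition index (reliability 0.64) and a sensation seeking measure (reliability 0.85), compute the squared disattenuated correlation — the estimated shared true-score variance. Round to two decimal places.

Disattenuated r = 0.70 / √(0.64 × 0.85) = 0.70 / 0.7376 = 0.9490.
Shared true-score variance = 0.9490² = 0.9006 ≈ 0.90.

0.90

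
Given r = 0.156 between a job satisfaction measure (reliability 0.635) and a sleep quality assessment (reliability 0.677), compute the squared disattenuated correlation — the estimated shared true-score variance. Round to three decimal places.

0.057

Disattenuated r = 0.156 / √(0.635 × 0.677) = 0.156 / 0.6557 = 0.2379.
Shared true-score variance = 0.2379² = 0.0566 ≈ 0.057.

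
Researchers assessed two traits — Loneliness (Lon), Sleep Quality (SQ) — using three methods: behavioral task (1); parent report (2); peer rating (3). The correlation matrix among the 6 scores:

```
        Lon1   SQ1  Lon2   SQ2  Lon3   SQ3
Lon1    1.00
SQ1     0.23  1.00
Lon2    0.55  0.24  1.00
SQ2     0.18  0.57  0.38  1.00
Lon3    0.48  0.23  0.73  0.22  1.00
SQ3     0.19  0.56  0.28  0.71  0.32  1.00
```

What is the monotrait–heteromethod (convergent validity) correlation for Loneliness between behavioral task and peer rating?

0.48

Same trait (Lon), different methods: r(Lon1, Lon3) = 0.48.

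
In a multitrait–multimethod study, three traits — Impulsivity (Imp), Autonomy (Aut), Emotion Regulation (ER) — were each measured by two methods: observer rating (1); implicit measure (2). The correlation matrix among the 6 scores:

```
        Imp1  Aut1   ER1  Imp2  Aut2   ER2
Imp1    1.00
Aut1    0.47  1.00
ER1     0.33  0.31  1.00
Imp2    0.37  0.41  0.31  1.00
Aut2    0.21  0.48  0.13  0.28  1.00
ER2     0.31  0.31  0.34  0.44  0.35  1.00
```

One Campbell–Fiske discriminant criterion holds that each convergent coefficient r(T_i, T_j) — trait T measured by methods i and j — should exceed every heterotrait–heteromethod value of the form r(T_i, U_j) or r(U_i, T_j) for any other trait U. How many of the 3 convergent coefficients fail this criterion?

Each convergent coefficient versus the relevant comparison correlations:
Imp (methods 1·2): 0.37 vs {0.21, 0.41, 0.31, 0.31} → fail.
Aut (methods 1·2): 0.48 vs {0.41, 0.21, 0.31, 0.13} → pass.
ER (methods 1·2): 0.34 vs {0.31, 0.31, 0.13, 0.31} → pass.
1 of 3 fail.

1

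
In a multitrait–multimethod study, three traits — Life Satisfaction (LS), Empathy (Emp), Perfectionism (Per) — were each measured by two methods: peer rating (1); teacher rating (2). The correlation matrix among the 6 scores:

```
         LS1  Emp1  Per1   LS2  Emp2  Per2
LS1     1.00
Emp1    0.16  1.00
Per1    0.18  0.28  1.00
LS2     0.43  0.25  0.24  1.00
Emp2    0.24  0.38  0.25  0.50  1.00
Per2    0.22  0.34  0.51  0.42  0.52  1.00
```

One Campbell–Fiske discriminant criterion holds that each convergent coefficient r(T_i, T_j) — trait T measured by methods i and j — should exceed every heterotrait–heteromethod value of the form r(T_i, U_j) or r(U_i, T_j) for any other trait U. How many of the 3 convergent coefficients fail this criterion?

0

Checking each validity diagonal entry against its comparison values:
LS (methods 1·2): 0.43 vs {0.24, 0.25, 0.22, 0.24} → pass.
Emp (methods 1·2): 0.38 vs {0.25, 0.24, 0.34, 0.25} → pass.
Per (methods 1·2): 0.51 vs {0.24, 0.22, 0.25, 0.34} → pass.
0 of 3 fail.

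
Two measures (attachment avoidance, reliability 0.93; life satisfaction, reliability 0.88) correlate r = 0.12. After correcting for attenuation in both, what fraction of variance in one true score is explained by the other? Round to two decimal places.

0.02

Disattenuated r = 0.12 / √(0.93 × 0.88) = 0.12 / 0.9047 = 0.1326.
Shared true-score variance = 0.1326² = 0.0176 ≈ 0.02.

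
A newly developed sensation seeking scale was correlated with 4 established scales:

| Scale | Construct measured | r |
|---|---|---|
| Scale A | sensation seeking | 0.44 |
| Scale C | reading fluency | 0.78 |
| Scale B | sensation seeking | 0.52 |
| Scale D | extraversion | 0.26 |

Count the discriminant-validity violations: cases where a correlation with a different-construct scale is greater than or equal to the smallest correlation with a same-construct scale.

Convergent (same construct = sensation seeking): Scale A, Scale B.
Smallest convergent = 0.44. Discriminant values: 0.78, 0.26; count ≥ 0.44 → 1.

1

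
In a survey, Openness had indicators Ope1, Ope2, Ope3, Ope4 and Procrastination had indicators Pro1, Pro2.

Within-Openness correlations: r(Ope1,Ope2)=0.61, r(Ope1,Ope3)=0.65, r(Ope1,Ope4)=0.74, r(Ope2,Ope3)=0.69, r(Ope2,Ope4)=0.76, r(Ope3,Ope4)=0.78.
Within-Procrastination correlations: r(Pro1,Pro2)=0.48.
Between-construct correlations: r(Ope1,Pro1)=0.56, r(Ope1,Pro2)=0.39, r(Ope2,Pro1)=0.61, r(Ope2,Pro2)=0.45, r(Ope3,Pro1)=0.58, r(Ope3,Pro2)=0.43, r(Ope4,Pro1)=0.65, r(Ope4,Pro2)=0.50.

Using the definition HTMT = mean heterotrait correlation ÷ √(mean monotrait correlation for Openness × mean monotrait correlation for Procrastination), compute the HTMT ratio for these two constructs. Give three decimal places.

Mean between = 4.17/8 = 0.5213.
Mean within-Ope = 4.23/6 = 0.7050; mean within-Pro = 0.48/1 = 0.4800.
Geometric mean = √(0.7050 × 0.4800) = 0.5817.
HTMT = 0.5213 / 0.5817 = 0.896.

0.896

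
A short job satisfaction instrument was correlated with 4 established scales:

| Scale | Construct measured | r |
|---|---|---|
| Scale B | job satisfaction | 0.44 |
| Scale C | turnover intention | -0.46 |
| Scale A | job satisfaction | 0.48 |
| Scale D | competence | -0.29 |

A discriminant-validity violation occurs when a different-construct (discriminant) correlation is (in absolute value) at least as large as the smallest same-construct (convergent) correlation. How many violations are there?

1

Convergent (same construct = job satisfaction): Scale B, Scale A.
Smallest convergent = 0.44. Discriminant |r|: 0.46, 0.29; count ≥ 0.44 → 1.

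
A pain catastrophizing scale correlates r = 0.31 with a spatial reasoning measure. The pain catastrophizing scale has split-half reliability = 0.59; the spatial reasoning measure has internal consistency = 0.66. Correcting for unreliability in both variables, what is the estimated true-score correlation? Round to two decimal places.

0.50

r_true = r_obs / √(r_xx · r_yy) = 0.31 / √(0.59 × 0.66) = 0.31 / √0.3894 = 0.31 / 0.6240 ≈ 0.50.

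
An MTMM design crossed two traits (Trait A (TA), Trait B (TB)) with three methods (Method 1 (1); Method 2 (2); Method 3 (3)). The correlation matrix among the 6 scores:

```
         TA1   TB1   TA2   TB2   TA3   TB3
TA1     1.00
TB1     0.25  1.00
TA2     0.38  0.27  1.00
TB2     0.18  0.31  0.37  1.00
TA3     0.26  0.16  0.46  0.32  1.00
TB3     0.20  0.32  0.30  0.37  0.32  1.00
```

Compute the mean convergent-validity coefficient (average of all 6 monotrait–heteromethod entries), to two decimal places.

0.35

Convergent values: 0.38, 0.26, 0.46, 0.31, 0.32, 0.37; mean = 2.10/6 = 0.35.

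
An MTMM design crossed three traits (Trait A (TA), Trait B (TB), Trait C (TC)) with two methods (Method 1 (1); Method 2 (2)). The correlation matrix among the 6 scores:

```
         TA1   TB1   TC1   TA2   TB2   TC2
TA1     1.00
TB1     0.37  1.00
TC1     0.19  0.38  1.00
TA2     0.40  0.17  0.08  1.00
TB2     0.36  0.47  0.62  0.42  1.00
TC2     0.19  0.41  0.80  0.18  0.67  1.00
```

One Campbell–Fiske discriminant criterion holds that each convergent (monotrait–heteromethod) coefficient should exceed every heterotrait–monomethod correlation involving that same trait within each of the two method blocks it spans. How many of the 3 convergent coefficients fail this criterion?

Convergent coefficients and their comparison sets:
TA (methods 1·2): 0.40 vs {0.37, 0.42, 0.19, 0.18} → fail.
TB (methods 1·2): 0.47 vs {0.37, 0.42, 0.38, 0.67} → fail.
TC (methods 1·2): 0.80 vs {0.19, 0.18, 0.38, 0.67} → pass.
2 of 3 fail.

2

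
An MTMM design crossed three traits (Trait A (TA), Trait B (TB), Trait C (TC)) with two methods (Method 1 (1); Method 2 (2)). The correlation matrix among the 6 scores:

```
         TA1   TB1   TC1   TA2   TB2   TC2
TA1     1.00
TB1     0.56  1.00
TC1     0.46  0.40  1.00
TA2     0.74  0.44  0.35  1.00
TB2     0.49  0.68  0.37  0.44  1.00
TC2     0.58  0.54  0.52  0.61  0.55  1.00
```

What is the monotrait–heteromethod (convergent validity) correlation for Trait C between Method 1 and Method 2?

0.52

Same trait (TC), different methods: r(TC1, TC2) = 0.52.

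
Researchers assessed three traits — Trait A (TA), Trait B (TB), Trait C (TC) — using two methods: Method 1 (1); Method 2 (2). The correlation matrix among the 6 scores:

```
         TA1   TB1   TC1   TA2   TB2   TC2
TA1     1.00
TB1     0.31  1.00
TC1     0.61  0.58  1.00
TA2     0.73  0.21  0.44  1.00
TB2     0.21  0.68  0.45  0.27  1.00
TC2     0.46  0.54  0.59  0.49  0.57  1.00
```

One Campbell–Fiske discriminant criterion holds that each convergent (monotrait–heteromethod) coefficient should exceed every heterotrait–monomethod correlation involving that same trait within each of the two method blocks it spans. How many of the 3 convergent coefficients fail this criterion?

Checking each validity diagonal entry against its comparison values:
TA (methods 1·2): 0.73 vs {0.31, 0.27, 0.61, 0.49} → pass.
TB (methods 1·2): 0.68 vs {0.31, 0.27, 0.58, 0.57} → pass.
TC (methods 1·2): 0.59 vs {0.61, 0.49, 0.58, 0.57} → fail.
1 of 3 fail.

1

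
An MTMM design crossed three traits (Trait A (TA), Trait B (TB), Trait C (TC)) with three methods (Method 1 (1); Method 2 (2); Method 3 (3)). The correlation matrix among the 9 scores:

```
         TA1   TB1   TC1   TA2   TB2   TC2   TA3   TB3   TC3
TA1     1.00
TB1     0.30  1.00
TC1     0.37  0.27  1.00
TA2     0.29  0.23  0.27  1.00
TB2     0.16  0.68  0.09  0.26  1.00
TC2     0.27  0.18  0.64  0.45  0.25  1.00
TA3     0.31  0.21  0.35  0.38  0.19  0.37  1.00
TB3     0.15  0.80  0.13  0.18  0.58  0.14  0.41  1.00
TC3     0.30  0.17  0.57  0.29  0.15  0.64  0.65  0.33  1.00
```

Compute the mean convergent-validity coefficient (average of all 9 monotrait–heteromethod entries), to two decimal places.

Convergent values: 0.29, 0.31, 0.38, 0.68, 0.80, 0.58, 0.64, 0.57, 0.64; mean = 4.89/9 = 0.54.

0.54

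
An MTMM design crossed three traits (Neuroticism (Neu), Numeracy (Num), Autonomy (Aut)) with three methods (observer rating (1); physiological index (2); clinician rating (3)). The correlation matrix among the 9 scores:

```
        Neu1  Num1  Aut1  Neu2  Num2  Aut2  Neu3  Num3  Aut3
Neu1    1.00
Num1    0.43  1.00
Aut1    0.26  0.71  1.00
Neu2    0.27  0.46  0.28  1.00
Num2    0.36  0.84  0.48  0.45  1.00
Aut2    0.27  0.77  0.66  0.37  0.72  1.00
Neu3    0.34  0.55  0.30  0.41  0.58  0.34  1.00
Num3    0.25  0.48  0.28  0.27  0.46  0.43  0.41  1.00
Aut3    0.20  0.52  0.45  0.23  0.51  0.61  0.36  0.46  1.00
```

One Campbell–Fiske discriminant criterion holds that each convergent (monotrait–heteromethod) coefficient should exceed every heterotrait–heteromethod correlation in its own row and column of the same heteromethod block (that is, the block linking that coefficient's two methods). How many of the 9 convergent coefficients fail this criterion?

7

Checking each validity diagonal entry against its comparison values:
Neu (methods 1·2): 0.27 vs {0.36, 0.46, 0.27, 0.28} → fail.
Neu (methods 1·3): 0.34 vs {0.25, 0.55, 0.20, 0.30} → fail.
Neu (methods 2·3): 0.41 vs {0.27, 0.58, 0.23, 0.34} → fail.
Num (methods 1·2): 0.84 vs {0.46, 0.36, 0.77, 0.48} → pass.
Num (methods 1·3): 0.48 vs {0.55, 0.25, 0.52, 0.28} → fail.
Num (methods 2·3): 0.46 vs {0.58, 0.27, 0.51, 0.43} → fail.
Aut (methods 1·2): 0.66 vs {0.28, 0.27, 0.48, 0.77} → fail.
Aut (methods 1·3): 0.45 vs {0.30, 0.20, 0.28, 0.52} → fail.
Aut (methods 2·3): 0.61 vs {0.34, 0.23, 0.43, 0.51} → pass.
7 of 9 fail.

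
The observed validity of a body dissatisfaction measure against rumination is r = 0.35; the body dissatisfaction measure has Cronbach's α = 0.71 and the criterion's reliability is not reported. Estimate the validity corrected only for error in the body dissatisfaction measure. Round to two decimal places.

Single correction: r_c = r_obs / √r_xx = 0.35 / √0.71 = 0.35 / 0.8426 ≈ 0.42.

0.42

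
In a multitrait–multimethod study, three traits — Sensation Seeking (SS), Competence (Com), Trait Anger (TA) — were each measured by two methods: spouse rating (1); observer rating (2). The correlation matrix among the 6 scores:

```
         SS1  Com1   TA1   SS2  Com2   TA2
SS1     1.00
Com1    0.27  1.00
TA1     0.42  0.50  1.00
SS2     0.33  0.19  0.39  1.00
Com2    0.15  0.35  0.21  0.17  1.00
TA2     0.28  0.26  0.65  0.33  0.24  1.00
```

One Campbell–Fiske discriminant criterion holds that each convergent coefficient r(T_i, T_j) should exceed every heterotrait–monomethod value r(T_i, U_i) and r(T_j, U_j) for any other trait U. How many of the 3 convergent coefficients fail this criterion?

Each convergent coefficient versus the relevant comparison correlations:
SS (methods 1·2): 0.33 vs {0.27, 0.17, 0.42, 0.33} → fail.
Com (methods 1·2): 0.35 vs {0.27, 0.17, 0.50, 0.24} → fail.
TA (methods 1·2): 0.65 vs {0.42, 0.33, 0.50, 0.24} → pass.
2 of 3 fail.

2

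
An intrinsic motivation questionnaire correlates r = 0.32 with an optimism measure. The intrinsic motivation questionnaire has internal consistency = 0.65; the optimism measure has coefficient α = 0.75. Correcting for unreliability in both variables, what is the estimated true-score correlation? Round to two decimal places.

r_true = r_obs / √(r_xx · r_yy) = 0.32 / √(0.65 × 0.75) = 0.32 / √0.4875 = 0.32 / 0.6982 ≈ 0.46.

0.46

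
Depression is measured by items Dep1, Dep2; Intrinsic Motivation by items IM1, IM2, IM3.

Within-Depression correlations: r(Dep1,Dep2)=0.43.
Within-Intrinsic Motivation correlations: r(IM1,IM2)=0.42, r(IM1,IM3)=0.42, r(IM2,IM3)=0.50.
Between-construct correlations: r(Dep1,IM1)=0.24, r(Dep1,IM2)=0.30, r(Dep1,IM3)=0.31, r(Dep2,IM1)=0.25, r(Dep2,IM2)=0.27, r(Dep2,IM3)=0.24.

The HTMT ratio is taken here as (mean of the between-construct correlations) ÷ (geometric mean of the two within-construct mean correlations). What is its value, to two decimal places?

Mean between = 1.61/6 = 0.2683.
Mean within-Dep = 0.43/1 = 0.4300; mean within-IM = 1.34/3 = 0.4467.
Geometric mean = √(0.4300 × 0.4467) = 0.4383.
HTMT = 0.2683 / 0.4383 = 0.61.

0.61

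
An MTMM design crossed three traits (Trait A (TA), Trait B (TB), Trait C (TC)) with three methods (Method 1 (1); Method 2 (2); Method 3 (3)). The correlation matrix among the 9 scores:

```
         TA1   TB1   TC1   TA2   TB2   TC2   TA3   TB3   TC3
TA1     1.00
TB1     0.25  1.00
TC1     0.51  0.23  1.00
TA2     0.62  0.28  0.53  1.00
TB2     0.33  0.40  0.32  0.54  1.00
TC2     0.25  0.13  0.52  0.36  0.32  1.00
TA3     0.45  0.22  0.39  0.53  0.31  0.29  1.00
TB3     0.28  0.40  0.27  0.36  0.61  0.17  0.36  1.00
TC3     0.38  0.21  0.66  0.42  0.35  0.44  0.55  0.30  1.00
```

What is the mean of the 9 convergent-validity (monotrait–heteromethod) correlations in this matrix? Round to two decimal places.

0.51

Convergent values: 0.62, 0.45, 0.53, 0.40, 0.40, 0.61, 0.52, 0.66, 0.44; mean = 4.63/9 = 0.51.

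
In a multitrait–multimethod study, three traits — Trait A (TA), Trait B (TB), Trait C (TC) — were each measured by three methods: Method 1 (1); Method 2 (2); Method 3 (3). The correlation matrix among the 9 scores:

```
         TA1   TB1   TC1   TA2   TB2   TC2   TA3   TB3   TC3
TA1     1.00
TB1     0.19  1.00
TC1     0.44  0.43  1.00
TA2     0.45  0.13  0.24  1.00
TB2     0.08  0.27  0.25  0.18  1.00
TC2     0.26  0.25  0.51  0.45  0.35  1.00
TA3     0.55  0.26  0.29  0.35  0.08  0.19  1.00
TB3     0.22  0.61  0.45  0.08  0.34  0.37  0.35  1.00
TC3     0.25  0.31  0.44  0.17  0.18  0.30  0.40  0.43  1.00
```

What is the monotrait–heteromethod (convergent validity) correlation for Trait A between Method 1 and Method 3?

0.55

Same trait (TA), different methods: r(TA1, TA3) = 0.55.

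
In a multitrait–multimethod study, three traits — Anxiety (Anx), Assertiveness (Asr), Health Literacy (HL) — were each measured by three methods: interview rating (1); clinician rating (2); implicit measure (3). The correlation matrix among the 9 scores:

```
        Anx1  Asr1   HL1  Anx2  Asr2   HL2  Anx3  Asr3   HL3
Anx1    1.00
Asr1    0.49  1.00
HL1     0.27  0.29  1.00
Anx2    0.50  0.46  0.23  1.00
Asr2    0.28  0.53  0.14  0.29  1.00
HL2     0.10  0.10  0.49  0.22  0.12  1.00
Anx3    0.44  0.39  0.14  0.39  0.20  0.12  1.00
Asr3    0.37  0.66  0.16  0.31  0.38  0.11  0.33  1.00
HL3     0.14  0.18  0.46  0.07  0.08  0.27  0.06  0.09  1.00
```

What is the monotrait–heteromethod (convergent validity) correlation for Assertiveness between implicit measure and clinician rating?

Same trait (Asr), different methods: r(Asr3, Asr2) = 0.38.

0.38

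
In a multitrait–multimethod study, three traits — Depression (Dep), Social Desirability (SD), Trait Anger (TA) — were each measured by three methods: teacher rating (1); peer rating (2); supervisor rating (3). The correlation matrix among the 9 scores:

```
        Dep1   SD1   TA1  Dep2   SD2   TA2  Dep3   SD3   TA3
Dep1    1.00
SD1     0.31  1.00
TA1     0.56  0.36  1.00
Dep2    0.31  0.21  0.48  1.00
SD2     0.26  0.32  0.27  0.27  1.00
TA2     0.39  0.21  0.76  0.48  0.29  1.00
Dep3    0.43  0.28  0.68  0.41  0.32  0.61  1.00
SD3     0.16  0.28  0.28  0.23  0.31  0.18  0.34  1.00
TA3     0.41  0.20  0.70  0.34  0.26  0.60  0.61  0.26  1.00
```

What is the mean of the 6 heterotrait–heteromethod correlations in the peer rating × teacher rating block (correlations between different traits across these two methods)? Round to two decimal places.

0.30

HTHM values (method 2 × method 1): 0.21, 0.48, 0.26, 0.27, 0.39, 0.21; mean = 1.82/6 = 0.30.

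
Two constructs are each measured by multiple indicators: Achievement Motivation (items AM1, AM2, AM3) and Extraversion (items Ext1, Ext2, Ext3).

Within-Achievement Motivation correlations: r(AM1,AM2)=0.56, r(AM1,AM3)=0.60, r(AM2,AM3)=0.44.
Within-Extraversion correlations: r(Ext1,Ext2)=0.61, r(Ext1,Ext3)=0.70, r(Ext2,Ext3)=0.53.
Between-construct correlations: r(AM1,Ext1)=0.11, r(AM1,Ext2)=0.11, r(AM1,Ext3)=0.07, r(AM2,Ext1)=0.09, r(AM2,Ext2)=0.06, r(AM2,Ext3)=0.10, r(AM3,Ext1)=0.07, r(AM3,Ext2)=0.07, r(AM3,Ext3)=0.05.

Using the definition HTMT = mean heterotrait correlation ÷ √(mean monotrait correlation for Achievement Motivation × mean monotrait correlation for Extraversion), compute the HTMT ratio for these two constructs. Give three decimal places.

0.142

Mean heterotrait r = 0.73/9 = 0.0811.
Mean within-AM = 1.60/3 = 0.5333; mean within-Ext = 1.84/3 = 0.6133.
Geometric mean = √(0.5333 × 0.6133) = 0.5719.
HTMT = 0.0811 / 0.5719 = 0.142.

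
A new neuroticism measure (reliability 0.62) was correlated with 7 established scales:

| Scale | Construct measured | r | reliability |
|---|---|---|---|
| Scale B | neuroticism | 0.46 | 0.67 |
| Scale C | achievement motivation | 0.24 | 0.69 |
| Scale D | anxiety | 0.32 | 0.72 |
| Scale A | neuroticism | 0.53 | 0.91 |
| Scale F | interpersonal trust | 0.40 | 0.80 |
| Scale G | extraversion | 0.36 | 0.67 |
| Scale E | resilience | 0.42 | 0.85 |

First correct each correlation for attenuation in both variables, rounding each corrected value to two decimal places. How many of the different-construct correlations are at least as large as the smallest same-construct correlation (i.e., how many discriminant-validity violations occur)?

Disattenuated r (r / √(r_scale · r_new)):
  Scale B (conv): 0.46 / √(0.67·0.62) = 0.71
  Scale C (disc): 0.24 / √(0.69·0.62) = 0.37
  Scale D (disc): 0.32 / √(0.72·0.62) = 0.48
  Scale A (conv): 0.53 / √(0.91·0.62) = 0.71
  Scale F (disc): 0.40 / √(0.80·0.62) = 0.57
  Scale G (disc): 0.36 / √(0.67·0.62) = 0.56
  Scale E (disc): 0.42 / √(0.85·0.62) = 0.58
Smallest convergent = 0.71. Discriminant values: 0.37, 0.48, 0.57, 0.56, 0.58; count ≥ 0.71 → 0.

0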